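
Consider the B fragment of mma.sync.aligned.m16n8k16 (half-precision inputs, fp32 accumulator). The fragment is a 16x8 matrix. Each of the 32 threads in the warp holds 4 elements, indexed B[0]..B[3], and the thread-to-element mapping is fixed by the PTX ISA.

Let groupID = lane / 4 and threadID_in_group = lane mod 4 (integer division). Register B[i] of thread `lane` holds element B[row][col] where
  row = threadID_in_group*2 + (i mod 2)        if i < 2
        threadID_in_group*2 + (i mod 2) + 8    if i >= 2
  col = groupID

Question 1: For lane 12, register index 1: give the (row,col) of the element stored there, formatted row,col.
lane 12: grp=3 (12/4), tig=0 (12%4)
i=1: r=0*2+1+0=1, c=grp=3

1,3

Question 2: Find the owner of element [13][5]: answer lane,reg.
22,3

c: 5->gid=5  r: 13->r8=1,tid=2,i&1=1
L=5*4+2=22  i=1*2+1=3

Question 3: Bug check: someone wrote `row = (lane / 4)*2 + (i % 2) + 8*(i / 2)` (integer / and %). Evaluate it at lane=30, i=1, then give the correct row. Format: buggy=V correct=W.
buggy=15 correct=5

`(lane / 4)*2 + (i % 2) + 8*(i / 2)`[30,1]→15
L=30→G=30>>2=7, T=30&3=2
[1]→row 2·2+1+0=5  col G=7
row: 15 vs 5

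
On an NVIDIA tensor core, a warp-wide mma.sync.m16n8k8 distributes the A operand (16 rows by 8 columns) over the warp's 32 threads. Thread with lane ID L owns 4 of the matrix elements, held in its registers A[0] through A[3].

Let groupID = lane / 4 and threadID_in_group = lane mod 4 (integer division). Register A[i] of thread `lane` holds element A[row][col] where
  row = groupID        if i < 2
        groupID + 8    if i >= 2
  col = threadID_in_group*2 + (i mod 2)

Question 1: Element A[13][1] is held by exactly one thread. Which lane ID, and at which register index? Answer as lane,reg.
20,3

r=13->g=5,rb=1  c=1->t=0,b0=1
L=5*4+0=20  i=1*2+1=3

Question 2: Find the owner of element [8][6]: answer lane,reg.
r=8→G=0,rhi=1  c=6→T=3,p=0
L=0*4+3=3  i=1*2+0=2

3,2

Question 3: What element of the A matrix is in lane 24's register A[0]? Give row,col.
lane 24: grp=6 (24/4), tig=0 (24%4)
i=0: r=6+0=6, c=0*2+0=0

6,0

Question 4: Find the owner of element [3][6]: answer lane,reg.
15,0

r=3→G=3,rhi=0  c=6→T=3,p=0
L=3*4+3=15  i=0*2+0=0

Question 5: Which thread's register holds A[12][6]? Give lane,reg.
19,2

r=12->g=4,rb=1  c=6->t=3,b0=0
L=4*4+3=19  i=1*2+0=2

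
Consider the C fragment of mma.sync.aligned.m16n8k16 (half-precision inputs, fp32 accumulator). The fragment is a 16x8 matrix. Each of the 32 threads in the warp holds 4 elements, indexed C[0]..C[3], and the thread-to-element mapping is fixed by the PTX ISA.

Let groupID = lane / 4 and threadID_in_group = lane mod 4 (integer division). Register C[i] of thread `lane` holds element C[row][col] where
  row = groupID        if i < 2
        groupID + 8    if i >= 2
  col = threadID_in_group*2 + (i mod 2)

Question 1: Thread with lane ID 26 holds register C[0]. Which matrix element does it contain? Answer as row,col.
6,4

L=26⇒gr=26>>2=6, th=26&3=2
[0]⇒row 6+0=6  col 2·2+0=4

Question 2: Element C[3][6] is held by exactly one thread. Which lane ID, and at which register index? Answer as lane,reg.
r=3⇒gr=3,Rb=0  c=6⇒th=3,odd=0
L=3*4+3=15  i=0*2+0=0

15,0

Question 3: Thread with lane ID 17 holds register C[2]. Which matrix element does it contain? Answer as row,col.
12,2

lane 17→17/4=4, 17 mod 4=1
i=2  r:4+8→12  c:2·1+0→2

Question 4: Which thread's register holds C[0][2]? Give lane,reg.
1,0

r=0⇒gr=0,Rb=0  c=2⇒th=1,odd=0
L=0*4+1=1  i=0*2+0=0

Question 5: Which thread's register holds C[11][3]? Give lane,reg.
13,3

r=11→G=3,rhi=1  c=3→T=1,p=1
L=3*4+1=13  i=1*2+1=3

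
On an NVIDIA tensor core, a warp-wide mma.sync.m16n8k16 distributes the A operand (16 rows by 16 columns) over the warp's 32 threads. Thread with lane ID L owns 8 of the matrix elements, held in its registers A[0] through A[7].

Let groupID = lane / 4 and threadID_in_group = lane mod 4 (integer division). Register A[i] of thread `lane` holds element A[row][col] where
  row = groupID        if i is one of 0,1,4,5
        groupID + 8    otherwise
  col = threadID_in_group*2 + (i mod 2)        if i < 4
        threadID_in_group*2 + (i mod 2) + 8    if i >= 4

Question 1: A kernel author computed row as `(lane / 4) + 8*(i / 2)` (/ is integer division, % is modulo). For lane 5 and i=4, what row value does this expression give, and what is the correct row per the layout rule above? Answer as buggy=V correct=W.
buggy=17 correct=1

`(lane / 4) + 8*(i / 2)`[5,4]⇒17
5: gr=1,th=1
[4] (1+0,1*2+0+8) = (1,10)
row: 17 vs 1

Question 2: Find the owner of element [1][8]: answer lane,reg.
r: 1->gid=1,r8=0  c: 8->c8=1,tid=0,i&1=0
L=1*4+0=4  i=1*4+0*2+0=4

4,4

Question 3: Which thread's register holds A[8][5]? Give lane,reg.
r=8→G=0,rhi=1  c=5→chi=0,T=2,p=1
L=0*4+2=2  i=0*4+1*2+1=3

2,3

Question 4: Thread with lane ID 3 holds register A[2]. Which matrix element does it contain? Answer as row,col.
lane 3: G=0 (3/4), T=3 (3%4)
i=2: r=0+8=8, c=3*2+0+0=6

8,6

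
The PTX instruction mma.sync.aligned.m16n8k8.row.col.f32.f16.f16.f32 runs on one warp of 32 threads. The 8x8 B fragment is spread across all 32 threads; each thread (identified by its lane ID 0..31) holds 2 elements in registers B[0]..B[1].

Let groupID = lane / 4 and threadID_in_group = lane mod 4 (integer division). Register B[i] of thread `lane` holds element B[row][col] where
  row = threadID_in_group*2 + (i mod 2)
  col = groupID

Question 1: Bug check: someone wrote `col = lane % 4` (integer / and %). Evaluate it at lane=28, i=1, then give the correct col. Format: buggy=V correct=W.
buggy=0 correct=7

`lane % 4`[28,1]→0
28: G=7,T=0
[1] (0*2+1,7) = (1,7)
col: 0 vs 7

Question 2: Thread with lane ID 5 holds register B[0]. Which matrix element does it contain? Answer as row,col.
L=5→G=5>>2=1, T=5&3=1
[0]→row 1·2+0=2  col G=1

2,1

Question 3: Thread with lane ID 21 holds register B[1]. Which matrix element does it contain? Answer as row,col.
3,5

21: g=5,t=1
[1] (1*2+1,5) = (3,5)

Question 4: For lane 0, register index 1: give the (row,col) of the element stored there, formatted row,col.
1,0

lane 0: g=0 (0/4), t=0 (0%4)
i=1: r=0*2+1=1, c=g=0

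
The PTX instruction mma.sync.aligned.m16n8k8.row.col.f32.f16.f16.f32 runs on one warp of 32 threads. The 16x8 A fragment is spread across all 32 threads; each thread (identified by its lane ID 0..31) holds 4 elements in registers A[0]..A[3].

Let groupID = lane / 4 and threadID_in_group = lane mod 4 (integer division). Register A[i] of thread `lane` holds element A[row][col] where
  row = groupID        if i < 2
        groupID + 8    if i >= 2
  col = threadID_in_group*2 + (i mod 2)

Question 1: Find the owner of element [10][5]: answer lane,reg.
r: 10->gid=2,r8=1  c: 5->tid=2,i&1=1
L=2*4+2=10  i=1*2+1=3

10,3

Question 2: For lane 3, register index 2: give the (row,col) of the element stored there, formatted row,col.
3: g=0,t=3
[2] (0+8,3*2+0) = (8,6)

8,6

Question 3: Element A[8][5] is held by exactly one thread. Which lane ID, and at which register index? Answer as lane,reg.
r:8=>grp=0,rB=1  c:5=>tig=2,lo=1
L=0*4+2=2  i=1*2+1=3

2,3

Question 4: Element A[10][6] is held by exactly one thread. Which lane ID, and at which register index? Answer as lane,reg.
11,2

r=10→G=2,rhi=1  c=6→T=3,p=0
L=2*4+3=11  i=1*2+0=2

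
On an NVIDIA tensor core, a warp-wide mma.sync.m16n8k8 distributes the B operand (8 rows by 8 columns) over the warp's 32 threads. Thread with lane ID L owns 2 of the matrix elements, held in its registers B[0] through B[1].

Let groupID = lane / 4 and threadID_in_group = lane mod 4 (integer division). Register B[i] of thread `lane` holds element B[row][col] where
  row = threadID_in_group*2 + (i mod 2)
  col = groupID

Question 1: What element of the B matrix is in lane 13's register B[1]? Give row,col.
13: grp=3,tig=1
[1] (1*2+1,3) = (3,3)

3,3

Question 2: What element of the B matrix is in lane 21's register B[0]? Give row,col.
lane 21: grp=5 (21/4), tig=1 (21%4)
i=0: r=1*2+0=2, c=grp=5

2,5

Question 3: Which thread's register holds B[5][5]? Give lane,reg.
c:5=>grp=5  r:5=>tig=2,lo=1
L=5*4+2=22  i=1=1

22,1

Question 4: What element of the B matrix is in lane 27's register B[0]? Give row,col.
lane 27⇒27/4=6, 27 mod 4=3
i=0  r:2·3+0⇒6  c:6

6,6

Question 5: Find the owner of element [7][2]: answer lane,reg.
11,1

c=2⇒gr=2  r=7⇒th=3,odd=1
L=2*4+3=11  i=1=1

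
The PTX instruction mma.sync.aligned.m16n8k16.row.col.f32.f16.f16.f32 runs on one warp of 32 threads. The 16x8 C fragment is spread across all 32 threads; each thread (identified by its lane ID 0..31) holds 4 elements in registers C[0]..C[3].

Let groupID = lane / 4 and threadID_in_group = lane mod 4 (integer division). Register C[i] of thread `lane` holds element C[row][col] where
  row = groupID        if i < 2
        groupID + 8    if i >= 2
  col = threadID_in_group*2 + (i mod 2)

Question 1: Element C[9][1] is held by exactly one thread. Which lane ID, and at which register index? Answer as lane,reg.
r:9=>grp=1,rB=1  c:1=>tig=0,lo=1
L=1*4+0=4  i=1*2+1=3

4,3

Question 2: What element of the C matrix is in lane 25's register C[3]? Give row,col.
14,3

lane 25: grp=6 (25/4), tig=1 (25%4)
i=3: r=6+8=14, c=1*2+1=3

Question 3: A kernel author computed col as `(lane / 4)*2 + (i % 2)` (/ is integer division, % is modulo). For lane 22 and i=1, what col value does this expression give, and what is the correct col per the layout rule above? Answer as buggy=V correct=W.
buggy=11 correct=5

`(lane / 4)*2 + (i % 2)`[22,1]⇒11
L=22⇒gr=22>>2=5, th=22&3=2
[1]⇒row 5+0=5  col 2·2+1=5
col: 11 vs 5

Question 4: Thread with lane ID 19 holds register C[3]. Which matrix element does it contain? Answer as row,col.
lane 19=>19/4=4, 19 mod 4=3
i=3  r:4+8=>12  c:2·3+1=>7

12,7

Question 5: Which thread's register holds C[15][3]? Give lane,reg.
29,3

r=15->g=7,rb=1  c=3->t=1,b0=1
L=7*4+1=29  i=1*2+1=3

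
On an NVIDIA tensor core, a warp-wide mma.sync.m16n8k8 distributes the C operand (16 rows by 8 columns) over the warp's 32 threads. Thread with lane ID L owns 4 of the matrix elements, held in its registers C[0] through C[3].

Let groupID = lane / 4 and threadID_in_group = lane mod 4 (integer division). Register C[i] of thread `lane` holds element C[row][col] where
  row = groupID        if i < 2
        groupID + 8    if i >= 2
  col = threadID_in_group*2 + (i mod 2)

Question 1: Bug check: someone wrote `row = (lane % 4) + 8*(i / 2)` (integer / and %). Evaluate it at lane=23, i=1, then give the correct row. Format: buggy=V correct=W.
`(lane % 4) + 8*(i / 2)`[23,1]->3
lane 23->23/4=5, 23 mod 4=3
i=1  r:5+0->5  c:2·3+1->7
row: 3 vs 5

buggy=3 correct=5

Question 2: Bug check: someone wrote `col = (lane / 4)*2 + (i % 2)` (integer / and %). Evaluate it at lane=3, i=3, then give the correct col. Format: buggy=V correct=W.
`(lane / 4)*2 + (i % 2)`[3,3]⇒1
lane 3: gr=0 (3/4), th=3 (3%4)
i=3: r=0+8=8, c=3*2+1=7
col: 1 vs 7

buggy=1 correct=7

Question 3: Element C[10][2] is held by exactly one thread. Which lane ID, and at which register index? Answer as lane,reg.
r:10=>grp=2,rB=1  c:2=>tig=1,lo=0
L=2*4+1=9  i=1*2+0=2

9,2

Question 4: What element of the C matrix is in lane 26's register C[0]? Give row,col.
lane 26⇒26/4=6, 26 mod 4=2
i=0  r:6+0⇒6  c:2·2+0⇒4

6,4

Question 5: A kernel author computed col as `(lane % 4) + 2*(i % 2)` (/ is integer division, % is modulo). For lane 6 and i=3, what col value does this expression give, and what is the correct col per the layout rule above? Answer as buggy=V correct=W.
`(lane % 4) + 2*(i % 2)`[6,3]→4
6: G=1,T=2
[3] (1+8,2*2+1) = (9,5)
col: 4 vs 5

buggy=4 correct=5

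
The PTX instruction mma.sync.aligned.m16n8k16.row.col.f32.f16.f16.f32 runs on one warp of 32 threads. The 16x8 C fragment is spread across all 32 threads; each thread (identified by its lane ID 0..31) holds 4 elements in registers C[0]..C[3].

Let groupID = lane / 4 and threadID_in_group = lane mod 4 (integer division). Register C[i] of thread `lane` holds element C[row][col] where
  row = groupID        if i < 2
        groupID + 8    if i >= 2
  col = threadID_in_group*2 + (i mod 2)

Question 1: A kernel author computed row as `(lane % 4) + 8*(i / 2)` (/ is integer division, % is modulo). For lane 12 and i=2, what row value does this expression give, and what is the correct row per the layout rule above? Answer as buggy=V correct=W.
buggy=8 correct=11

`(lane % 4) + 8*(i / 2)`[12,2]→8
12: G=3,T=0
[2] (3+8,0*2+0) = (11,0)
row: 8 vs 11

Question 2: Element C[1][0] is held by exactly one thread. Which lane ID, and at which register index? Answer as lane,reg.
4,0

r: 1->gid=1,r8=0  c: 0->tid=0,i&1=0
L=1*4+0=4  i=0*2+0=0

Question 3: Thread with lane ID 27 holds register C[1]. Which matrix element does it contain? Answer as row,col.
27: grp=6,tig=3
[1] (6+0,3*2+1) = (6,7)

6,7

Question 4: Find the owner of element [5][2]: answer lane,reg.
21,0

r=5→G=5,rhi=0  c=2→T=1,p=0
L=5*4+1=21  i=0*2+0=0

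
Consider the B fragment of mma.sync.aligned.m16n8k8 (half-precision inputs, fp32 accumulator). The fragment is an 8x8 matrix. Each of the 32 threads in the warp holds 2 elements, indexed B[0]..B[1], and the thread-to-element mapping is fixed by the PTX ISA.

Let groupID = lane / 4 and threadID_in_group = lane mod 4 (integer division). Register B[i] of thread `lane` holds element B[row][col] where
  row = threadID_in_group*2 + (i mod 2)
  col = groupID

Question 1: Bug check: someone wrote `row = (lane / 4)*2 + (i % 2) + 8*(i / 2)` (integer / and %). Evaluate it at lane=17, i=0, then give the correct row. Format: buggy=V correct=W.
buggy=8 correct=2

`(lane / 4)*2 + (i % 2) + 8*(i / 2)`[17,0]->8
17: g=4,t=1
[0] (1*2+0,4) = (2,4)
row: 8 vs 2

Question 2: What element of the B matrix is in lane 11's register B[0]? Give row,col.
11: g=2,t=3
[0] (3*2+0,2) = (6,2)

6,2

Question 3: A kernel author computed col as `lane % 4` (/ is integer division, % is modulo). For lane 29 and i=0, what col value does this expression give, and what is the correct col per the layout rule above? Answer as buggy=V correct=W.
`lane % 4`[29,0]⇒1
29: gr=7,th=1
[0] (1*2+0,7) = (2,7)
col: 1 vs 7

buggy=1 correct=7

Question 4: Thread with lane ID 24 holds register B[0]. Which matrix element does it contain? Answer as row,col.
0,6

lane 24→24/4=6, 24 mod 4=0
i=0  r:2·0+0→0  c:6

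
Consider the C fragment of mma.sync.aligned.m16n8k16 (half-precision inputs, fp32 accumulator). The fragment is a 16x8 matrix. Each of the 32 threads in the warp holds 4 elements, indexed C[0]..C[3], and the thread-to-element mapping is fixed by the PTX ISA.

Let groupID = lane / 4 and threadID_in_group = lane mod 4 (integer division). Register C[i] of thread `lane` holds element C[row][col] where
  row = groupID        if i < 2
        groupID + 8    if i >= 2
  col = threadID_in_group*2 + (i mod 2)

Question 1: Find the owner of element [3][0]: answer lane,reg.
r=3->g=3,rb=0  c=0->t=0,b0=0
L=3*4+0=12  i=0*2+0=0

12,0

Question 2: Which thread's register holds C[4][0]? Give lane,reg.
r=4->g=4,rb=0  c=0->t=0,b0=0
L=4*4+0=16  i=0*2+0=0

16,0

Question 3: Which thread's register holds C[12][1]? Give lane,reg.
r:12=>grp=4,rB=1  c:1=>tig=0,lo=1
L=4*4+0=16  i=1*2+1=3

16,3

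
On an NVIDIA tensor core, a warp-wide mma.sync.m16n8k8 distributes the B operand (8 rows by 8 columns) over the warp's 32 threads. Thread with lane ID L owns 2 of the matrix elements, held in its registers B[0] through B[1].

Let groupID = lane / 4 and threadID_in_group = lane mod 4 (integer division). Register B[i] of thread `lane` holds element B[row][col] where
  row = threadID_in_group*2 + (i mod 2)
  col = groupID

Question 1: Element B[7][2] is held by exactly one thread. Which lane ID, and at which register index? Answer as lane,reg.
c=2⇒gr=2  r=7⇒th=3,odd=1
L=2*4+3=11  i=1=1

11,1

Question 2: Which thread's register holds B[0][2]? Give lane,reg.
c=2⇒gr=2  r=0⇒th=0,odd=0
L=2*4+0=8  i=0=0

8,0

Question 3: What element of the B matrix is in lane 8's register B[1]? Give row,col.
1,2

L=8⇒gr=8>>2=2, th=8&3=0
[1]⇒row 0·2+1=1  col gr=2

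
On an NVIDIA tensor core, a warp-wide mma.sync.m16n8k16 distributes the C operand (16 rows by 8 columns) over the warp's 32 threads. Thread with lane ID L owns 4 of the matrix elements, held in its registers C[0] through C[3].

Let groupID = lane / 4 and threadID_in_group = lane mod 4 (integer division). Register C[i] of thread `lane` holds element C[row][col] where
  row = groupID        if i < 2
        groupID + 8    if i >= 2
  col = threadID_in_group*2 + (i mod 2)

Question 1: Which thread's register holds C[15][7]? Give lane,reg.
31,3

r=15⇒gr=7,Rb=1  c=7⇒th=3,odd=1
L=7*4+3=31  i=1*2+1=3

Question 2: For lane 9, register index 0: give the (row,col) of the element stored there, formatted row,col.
9: gr=2,th=1
[0] (2+0,1*2+0) = (2,2)

2,2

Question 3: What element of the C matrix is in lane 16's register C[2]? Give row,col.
12,0

L=16→G=16>>2=4, T=16&3=0
[2]→row 4+8=12  col 0·2+0=0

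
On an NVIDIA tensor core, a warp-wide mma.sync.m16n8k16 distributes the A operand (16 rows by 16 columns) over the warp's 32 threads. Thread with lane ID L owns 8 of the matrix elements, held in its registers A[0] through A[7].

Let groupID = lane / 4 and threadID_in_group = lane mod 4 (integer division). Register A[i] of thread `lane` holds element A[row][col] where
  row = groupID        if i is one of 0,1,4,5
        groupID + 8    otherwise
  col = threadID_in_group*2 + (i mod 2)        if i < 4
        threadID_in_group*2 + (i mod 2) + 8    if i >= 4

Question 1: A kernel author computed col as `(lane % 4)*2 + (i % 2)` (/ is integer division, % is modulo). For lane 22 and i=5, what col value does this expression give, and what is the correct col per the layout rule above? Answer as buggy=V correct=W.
buggy=5 correct=13

`(lane % 4)*2 + (i % 2)`[22,5]⇒5
lane 22: gr=5 (22/4), th=2 (22%4)
i=5: r=5+0=5, c=2*2+1+8=13
col: 5 vs 13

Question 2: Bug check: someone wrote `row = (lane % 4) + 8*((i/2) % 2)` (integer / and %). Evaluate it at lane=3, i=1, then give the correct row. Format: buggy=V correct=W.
`(lane % 4) + 8*((i/2) % 2)`[3,1]→3
lane 3: G=0 (3/4), T=3 (3%4)
i=1: r=0+0=0, c=3*2+1+0=7
row: 3 vs 0

buggy=3 correct=0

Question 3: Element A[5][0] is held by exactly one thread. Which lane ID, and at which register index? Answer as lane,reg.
r=5→G=5,rhi=0  c=0→chi=0,T=0,p=0
L=5*4+0=20  i=0*4+0*2+0=0

20,0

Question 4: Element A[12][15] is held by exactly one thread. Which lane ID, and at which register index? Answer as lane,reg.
19,7

r=12->g=4,rb=1  c=15->cb=1,t=3,b0=1
L=4*4+3=19  i=1*4+1*2+1=7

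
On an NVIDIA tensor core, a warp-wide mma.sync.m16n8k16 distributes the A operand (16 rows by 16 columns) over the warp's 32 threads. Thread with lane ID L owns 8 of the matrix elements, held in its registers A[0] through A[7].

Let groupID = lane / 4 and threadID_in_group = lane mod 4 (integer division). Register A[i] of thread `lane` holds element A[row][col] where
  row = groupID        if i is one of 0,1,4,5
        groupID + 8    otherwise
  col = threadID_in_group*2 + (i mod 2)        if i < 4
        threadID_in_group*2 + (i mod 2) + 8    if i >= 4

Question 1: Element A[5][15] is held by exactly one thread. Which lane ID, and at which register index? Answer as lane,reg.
23,5

r:5=>grp=5,rB=0  c:15=>cB=1,tig=3,lo=1
L=5*4+3=23  i=1*4+0*2+1=5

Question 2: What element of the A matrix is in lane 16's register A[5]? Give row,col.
4,9

lane 16->16/4=4, 16 mod 4=0
i=5  r:4+0->4  c:2·0+1+8->9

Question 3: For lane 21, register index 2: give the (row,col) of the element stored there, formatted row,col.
13,2

L=21->g=21>>2=5, t=21&3=1
[2]->row 5+8=13  col 1·2+0+0=2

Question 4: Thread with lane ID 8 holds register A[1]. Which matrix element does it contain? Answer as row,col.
2,1

L=8⇒gr=8>>2=2, th=8&3=0
[1]⇒row 2+0=2  col 0·2+1+0=1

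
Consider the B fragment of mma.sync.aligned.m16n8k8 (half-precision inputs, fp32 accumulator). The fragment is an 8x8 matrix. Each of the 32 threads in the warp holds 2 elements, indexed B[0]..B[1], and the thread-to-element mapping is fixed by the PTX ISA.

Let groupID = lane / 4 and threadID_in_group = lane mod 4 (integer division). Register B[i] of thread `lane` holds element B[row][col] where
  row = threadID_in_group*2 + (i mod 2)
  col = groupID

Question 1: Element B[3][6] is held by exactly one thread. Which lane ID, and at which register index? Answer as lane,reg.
25,1

c: 6->gid=6  r: 3->tid=1,i&1=1
L=6*4+1=25  i=1=1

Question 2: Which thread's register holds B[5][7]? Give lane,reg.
c: 7->gid=7  r: 5->tid=2,i&1=1
L=7*4+2=30  i=1=1

30,1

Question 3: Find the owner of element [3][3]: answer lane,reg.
c=3⇒gr=3  r=3⇒th=1,odd=1
L=3*4+1=13  i=1=1

13,1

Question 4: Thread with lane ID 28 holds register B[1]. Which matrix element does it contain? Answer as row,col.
1,7

L=28⇒gr=28>>2=7, th=28&3=0
[1]⇒row 0·2+1=1  col gr=7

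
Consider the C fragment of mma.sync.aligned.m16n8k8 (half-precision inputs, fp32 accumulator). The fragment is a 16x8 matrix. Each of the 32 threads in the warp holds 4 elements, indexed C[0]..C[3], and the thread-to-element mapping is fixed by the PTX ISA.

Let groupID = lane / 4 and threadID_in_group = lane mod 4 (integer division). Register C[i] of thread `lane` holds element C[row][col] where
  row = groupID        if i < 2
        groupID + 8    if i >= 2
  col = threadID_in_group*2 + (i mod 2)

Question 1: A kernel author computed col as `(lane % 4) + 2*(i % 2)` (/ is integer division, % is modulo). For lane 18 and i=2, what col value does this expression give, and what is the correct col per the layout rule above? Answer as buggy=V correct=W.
`(lane % 4) + 2*(i % 2)`[18,2]=>2
18: grp=4,tig=2
[2] (4+8,2*2+0) = (12,4)
col: 2 vs 4

buggy=2 correct=4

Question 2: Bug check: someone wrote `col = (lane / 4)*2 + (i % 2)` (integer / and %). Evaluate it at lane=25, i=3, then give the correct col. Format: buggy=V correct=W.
`(lane / 4)*2 + (i % 2)`[25,3]→13
lane 25: G=6 (25/4), T=1 (25%4)
i=3: r=6+8=14, c=1*2+1=3
col: 13 vs 3

buggy=13 correct=3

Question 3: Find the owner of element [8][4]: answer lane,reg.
r:8=>grp=0,rB=1  c:4=>tig=2,lo=0
L=0*4+2=2  i=1*2+0=2

2,2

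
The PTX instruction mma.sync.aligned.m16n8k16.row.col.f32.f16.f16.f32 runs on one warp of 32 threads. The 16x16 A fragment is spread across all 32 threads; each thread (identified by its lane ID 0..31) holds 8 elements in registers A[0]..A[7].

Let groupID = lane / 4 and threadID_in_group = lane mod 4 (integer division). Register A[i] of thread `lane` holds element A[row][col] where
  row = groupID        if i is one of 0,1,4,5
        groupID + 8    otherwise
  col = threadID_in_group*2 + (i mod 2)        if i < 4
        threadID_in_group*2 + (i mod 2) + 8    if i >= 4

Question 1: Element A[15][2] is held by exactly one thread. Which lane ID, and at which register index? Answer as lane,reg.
r=15→G=7,rhi=1  c=2→chi=0,T=1,p=0
L=7*4+1=29  i=0*4+1*2+0=2

29,2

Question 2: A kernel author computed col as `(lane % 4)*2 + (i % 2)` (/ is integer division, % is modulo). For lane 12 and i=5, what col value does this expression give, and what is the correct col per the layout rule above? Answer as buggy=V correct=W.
buggy=1 correct=9

`(lane % 4)*2 + (i % 2)`[12,5]->1
12: g=3,t=0
[5] (3+0,0*2+1+8) = (3,9)
col: 1 vs 9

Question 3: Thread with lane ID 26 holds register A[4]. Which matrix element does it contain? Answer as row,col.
lane 26⇒26/4=6, 26 mod 4=2
i=4  r:6+0⇒6  c:2·2+0+8⇒12

6,12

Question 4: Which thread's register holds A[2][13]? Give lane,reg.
10,5

r=2→G=2,rhi=0  c=13→chi=1,T=2,p=1
L=2*4+2=10  i=1*4+0*2+1=5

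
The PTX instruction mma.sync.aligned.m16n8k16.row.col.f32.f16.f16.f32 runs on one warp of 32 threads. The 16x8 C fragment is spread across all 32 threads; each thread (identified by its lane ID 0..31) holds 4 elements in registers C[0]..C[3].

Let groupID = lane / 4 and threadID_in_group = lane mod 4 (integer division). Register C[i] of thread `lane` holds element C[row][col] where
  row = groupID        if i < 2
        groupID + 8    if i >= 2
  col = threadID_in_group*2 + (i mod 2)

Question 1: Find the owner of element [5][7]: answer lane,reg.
r=5->g=5,rb=0  c=7->t=3,b0=1
L=5*4+3=23  i=0*2+1=1

23,1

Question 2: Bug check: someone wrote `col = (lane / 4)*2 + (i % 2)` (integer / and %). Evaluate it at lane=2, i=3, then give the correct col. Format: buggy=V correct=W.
`(lane / 4)*2 + (i % 2)`[2,3]=>1
2: grp=0,tig=2
[3] (0+8,2*2+1) = (8,5)
col: 1 vs 5

buggy=1 correct=5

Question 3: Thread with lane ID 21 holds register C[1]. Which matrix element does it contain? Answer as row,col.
lane 21: G=5 (21/4), T=1 (21%4)
i=1: r=5+0=5, c=1*2+1=3

5,3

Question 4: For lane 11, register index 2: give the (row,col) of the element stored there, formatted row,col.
11: gr=2,th=3
[2] (2+8,3*2+0) = (10,6)

10,6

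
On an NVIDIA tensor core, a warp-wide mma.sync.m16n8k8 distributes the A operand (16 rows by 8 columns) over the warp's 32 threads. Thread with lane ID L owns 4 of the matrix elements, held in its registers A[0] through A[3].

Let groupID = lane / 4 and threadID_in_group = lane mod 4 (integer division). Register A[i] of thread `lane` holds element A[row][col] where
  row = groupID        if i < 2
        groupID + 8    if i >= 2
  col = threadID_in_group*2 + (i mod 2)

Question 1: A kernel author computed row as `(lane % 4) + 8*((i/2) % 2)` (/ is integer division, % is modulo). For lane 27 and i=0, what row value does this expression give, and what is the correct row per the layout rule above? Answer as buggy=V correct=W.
buggy=3 correct=6

`(lane % 4) + 8*((i/2) % 2)`[27,0]→3
L=27→G=27>>2=6, T=27&3=3
[0]→row 6+0=6  col 3·2+0=6
row: 3 vs 6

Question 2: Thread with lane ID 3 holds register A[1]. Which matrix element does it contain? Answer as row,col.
lane 3: gr=0 (3/4), th=3 (3%4)
i=1: r=0+0=0, c=3*2+1=7

0,7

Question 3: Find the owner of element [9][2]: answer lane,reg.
r=9⇒gr=1,Rb=1  c=2⇒th=1,odd=0
L=1*4+1=5  i=1*2+0=2

5,2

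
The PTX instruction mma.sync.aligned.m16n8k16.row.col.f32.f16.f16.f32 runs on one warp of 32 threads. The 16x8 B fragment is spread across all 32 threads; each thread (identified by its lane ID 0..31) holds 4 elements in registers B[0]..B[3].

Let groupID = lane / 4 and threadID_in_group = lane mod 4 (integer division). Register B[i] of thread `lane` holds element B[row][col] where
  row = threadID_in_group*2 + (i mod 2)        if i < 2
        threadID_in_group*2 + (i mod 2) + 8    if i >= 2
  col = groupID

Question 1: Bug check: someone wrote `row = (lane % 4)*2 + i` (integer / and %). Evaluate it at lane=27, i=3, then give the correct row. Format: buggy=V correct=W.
buggy=9 correct=15

`(lane % 4)*2 + i`[27,3]=>9
L=27=>grp=27>>2=6, tig=27&3=3
[3]=>row 3·2+1+8=15  col grp=6
row: 9 vs 15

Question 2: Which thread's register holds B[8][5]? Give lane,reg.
20,2

c=5⇒gr=5  r=8⇒Rb=1,th=0,odd=0
L=5*4+0=20  i=1*2+0=2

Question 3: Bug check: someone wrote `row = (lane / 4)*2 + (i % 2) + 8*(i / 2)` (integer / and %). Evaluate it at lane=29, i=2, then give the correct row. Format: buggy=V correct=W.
buggy=22 correct=10

`(lane / 4)*2 + (i % 2) + 8*(i / 2)`[29,2]->22
29: g=7,t=1
[2] (1*2+0+8,7) = (10,7)
row: 22 vs 10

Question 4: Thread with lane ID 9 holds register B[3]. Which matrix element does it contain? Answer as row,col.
lane 9: gid=2 (9/4), tid=1 (9%4)
i=3: r=1*2+1+8=11, c=gid=2

11,2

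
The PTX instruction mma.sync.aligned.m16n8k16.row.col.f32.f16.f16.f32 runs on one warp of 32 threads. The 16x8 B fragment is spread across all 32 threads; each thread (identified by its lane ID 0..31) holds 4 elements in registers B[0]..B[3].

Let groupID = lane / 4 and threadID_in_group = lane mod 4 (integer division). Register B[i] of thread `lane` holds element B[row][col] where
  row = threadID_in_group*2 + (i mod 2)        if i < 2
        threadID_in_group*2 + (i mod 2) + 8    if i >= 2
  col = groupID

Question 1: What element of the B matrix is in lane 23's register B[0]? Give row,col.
lane 23→23/4=5, 23 mod 4=3
i=0  r:2·3+0+0→6  c:5

6,5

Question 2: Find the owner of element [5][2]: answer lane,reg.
10,1

c=2→G=2  r=5→rhi=0,T=2,p=1
L=2*4+2=10  i=0*2+1=1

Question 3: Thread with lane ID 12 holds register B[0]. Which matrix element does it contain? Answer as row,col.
lane 12: gr=3 (12/4), th=0 (12%4)
i=0: r=0*2+0+0=0, c=gr=3

0,3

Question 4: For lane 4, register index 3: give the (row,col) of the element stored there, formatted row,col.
lane 4->4/4=1, 4 mod 4=0
i=3  r:2·0+1+8->9  c:1

9,1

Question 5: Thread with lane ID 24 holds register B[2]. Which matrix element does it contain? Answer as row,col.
lane 24: grp=6 (24/4), tig=0 (24%4)
i=2: r=0*2+0+8=8, c=grp=6

8,6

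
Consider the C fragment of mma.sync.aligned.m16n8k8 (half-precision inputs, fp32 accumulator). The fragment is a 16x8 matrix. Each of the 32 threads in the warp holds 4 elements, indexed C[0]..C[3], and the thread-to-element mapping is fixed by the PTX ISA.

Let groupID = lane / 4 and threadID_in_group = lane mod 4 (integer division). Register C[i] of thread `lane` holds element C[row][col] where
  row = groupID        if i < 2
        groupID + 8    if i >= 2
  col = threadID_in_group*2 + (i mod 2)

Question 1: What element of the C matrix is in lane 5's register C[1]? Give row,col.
lane 5: grp=1 (5/4), tig=1 (5%4)
i=1: r=1+0=1, c=1*2+1=3

1,3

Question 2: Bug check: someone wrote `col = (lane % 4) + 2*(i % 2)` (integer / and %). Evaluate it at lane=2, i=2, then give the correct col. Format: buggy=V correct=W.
`(lane % 4) + 2*(i % 2)`[2,2]=>2
L=2=>grp=2>>2=0, tig=2&3=2
[2]=>row 0+8=8  col 2·2+0=4
col: 2 vs 4

buggy=2 correct=4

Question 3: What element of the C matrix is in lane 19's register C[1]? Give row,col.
4,7

lane 19→19/4=4, 19 mod 4=3
i=1  r:4+0→4  c:2·3+1→7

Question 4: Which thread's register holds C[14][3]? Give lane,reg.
r: 14->gid=6,r8=1  c: 3->tid=1,i&1=1
L=6*4+1=25  i=1*2+1=3

25,3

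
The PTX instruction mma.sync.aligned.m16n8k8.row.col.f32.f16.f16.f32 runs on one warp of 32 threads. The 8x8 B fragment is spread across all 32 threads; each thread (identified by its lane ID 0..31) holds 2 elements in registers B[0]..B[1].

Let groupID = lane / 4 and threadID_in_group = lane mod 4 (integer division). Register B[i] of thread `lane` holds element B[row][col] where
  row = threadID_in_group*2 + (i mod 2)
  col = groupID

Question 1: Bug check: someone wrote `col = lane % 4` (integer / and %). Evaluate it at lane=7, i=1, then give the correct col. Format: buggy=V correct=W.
`lane % 4`[7,1]→3
lane 7→7/4=1, 7 mod 4=3
i=1  r:2·3+1→7  c:1
col: 3 vs 1

buggy=3 correct=1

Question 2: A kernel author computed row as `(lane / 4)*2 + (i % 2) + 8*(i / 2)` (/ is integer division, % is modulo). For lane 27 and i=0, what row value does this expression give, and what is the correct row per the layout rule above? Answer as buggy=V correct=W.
buggy=12 correct=6

`(lane / 4)*2 + (i % 2) + 8*(i / 2)`[27,0]=>12
27: grp=6,tig=3
[0] (3*2+0,6) = (6,6)
row: 12 vs 6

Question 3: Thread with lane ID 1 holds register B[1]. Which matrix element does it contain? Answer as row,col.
lane 1=>1/4=0, 1 mod 4=1
i=1  r:2·1+1=>3  c:0

3,0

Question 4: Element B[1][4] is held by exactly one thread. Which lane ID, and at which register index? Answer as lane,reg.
16,1

c:4=>grp=4  r:1=>tig=0,lo=1
L=4*4+0=16  i=1=1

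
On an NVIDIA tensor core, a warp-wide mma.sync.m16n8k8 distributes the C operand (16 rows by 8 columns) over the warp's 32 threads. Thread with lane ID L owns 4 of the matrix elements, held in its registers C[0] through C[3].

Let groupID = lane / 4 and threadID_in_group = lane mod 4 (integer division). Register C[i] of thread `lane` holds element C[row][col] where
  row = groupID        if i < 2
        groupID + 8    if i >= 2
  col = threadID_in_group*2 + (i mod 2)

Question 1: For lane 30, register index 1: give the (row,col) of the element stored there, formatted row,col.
7,5

lane 30: gid=7 (30/4), tid=2 (30%4)
i=1: r=7+0=7, c=2*2+1=5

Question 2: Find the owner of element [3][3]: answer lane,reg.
13,1

r: 3->gid=3,r8=0  c: 3->tid=1,i&1=1
L=3*4+1=13  i=0*2+1=1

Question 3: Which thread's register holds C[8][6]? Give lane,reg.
r=8⇒gr=0,Rb=1  c=6⇒th=3,odd=0
L=0*4+3=3  i=1*2+0=2

3,2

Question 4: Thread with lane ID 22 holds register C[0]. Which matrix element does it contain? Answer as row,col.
5,4

L=22=>grp=22>>2=5, tig=22&3=2
[0]=>row 5+0=5  col 2·2+0=4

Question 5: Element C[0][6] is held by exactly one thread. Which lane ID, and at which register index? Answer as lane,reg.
r=0⇒gr=0,Rb=0  c=6⇒th=3,odd=0
L=0*4+3=3  i=0*2+0=0

3,0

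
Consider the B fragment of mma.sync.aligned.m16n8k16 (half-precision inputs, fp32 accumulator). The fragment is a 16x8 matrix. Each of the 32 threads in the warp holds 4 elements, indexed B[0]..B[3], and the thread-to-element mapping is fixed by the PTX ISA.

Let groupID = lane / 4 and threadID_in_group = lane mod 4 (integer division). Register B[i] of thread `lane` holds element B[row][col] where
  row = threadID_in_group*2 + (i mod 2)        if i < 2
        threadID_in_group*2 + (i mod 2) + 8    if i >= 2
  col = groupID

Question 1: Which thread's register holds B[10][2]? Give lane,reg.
9,2

c: 2->gid=2  r: 10->r8=1,tid=1,i&1=0
L=2*4+1=9  i=1*2+0=2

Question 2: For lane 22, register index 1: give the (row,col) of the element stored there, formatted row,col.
5,5

22: G=5,T=2
[1] (2*2+1+0,5) = (5,5)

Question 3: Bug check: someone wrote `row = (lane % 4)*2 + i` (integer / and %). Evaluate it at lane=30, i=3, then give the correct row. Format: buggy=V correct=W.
`(lane % 4)*2 + i`[30,3]->7
lane 30->30/4=7, 30 mod 4=2
i=3  r:2·2+1+8->13  c:7
row: 7 vs 13

buggy=7 correct=13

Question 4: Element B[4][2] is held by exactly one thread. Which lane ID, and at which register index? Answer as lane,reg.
10,0

c=2->g=2  r=4->rb=0,t=2,b0=0
L=2*4+2=10  i=0*2+0=0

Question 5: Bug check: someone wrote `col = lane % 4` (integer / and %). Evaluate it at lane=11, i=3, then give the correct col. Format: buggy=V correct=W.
`lane % 4`[11,3]⇒3
lane 11: gr=2 (11/4), th=3 (11%4)
i=3: r=3*2+1+8=15, c=gr=2
col: 3 vs 2

buggy=3 correct=2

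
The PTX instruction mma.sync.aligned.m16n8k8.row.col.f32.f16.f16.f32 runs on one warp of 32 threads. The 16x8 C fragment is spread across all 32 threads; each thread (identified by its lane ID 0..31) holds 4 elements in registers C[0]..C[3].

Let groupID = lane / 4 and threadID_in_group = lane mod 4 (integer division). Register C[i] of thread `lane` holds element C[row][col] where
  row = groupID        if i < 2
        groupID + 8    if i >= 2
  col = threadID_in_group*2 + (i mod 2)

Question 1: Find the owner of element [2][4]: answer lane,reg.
10,0

r=2->g=2,rb=0  c=4->t=2,b0=0
L=2*4+2=10  i=0*2+0=0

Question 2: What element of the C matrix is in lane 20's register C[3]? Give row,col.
lane 20->20/4=5, 20 mod 4=0
i=3  r:5+8->13  c:2·0+1->1

13,1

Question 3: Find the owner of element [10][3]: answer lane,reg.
9,3

r=10⇒gr=2,Rb=1  c=3⇒th=1,odd=1
L=2*4+1=9  i=1*2+1=3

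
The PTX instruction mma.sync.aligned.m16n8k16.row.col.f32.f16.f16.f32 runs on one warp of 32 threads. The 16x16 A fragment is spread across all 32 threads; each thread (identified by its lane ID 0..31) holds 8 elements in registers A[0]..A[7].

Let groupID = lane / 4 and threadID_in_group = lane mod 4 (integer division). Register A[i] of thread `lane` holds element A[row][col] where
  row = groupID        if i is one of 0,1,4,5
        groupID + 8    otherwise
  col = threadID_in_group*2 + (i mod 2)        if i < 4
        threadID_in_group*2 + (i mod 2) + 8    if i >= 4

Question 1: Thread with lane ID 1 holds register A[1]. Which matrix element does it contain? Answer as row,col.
0,3

1: gid=0,tid=1
[1] (0+0,1*2+1+0) = (0,3)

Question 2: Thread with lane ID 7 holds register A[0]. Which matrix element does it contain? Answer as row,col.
lane 7: G=1 (7/4), T=3 (7%4)
i=0: r=1+0=1, c=3*2+0+0=6

1,6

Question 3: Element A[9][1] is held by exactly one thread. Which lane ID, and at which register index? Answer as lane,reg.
r=9→G=1,rhi=1  c=1→chi=0,T=0,p=1
L=1*4+0=4  i=0*4+1*2+1=3

4,3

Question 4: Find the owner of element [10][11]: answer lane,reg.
9,7

r: 10->gid=2,r8=1  c: 11->c8=1,tid=1,i&1=1
L=2*4+1=9  i=1*4+1*2+1=7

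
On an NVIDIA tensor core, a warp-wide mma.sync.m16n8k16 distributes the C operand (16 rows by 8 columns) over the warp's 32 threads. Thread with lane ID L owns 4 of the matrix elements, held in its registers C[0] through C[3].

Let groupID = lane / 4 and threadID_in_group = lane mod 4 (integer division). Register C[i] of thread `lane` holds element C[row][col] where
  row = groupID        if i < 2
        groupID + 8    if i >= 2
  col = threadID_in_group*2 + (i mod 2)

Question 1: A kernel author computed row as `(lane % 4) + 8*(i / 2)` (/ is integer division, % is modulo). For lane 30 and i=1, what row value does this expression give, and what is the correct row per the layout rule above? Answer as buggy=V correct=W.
`(lane % 4) + 8*(i / 2)`[30,1]->2
lane 30: g=7 (30/4), t=2 (30%4)
i=1: r=7+0=7, c=2*2+1=5
row: 2 vs 7

buggy=2 correct=7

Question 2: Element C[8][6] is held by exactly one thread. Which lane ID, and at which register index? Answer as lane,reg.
3,2

r=8→G=0,rhi=1  c=6→T=3,p=0
L=0*4+3=3  i=1*2+0=2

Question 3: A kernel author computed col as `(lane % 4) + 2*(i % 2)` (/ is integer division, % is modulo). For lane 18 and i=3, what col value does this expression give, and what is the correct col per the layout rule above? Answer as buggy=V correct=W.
buggy=4 correct=5

`(lane % 4) + 2*(i % 2)`[18,3]->4
lane 18: gid=4 (18/4), tid=2 (18%4)
i=3: r=4+8=12, c=2*2+1=5
col: 4 vs 5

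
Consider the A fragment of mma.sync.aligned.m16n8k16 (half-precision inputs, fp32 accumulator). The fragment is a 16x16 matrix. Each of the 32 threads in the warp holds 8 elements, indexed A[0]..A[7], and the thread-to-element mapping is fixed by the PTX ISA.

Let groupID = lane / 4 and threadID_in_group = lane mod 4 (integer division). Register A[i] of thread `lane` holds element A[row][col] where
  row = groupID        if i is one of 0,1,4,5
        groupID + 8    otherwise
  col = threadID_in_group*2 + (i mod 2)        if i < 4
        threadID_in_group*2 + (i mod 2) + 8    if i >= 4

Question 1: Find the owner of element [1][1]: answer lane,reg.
r:1=>grp=1,rB=0  c:1=>cB=0,tig=0,lo=1
L=1*4+0=4  i=0*4+0*2+1=1

4,1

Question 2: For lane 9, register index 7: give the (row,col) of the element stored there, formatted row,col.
lane 9->9/4=2, 9 mod 4=1
i=7  r:2+8->10  c:2·1+1+8->11

10,11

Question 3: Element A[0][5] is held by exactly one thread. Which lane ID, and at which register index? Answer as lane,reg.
2,1

r:0=>grp=0,rB=0  c:5=>cB=0,tig=2,lo=1
L=0*4+2=2  i=0*4+0*2+1=1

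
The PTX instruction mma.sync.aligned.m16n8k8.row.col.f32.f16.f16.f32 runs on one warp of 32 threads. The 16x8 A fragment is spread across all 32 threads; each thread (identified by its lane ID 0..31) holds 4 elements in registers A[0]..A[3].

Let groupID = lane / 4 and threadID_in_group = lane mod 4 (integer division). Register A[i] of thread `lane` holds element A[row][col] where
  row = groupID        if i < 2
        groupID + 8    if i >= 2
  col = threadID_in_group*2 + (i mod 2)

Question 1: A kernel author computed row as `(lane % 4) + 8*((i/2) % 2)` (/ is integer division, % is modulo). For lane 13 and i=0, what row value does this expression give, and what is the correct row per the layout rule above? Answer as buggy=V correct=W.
`(lane % 4) + 8*((i/2) % 2)`[13,0]=>1
L=13=>grp=13>>2=3, tig=13&3=1
[0]=>row 3+0=3  col 1·2+0=2
row: 1 vs 3

buggy=1 correct=3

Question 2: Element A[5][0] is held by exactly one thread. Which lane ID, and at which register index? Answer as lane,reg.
r:5=>grp=5,rB=0  c:0=>tig=0,lo=0
L=5*4+0=20  i=0*2+0=0

20,0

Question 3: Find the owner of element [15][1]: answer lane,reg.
28,3

r: 15->gid=7,r8=1  c: 1->tid=0,i&1=1
L=7*4+0=28  i=1*2+1=3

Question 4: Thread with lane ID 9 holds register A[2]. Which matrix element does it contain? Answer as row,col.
10,2

lane 9: g=2 (9/4), t=1 (9%4)
i=2: r=2+8=10, c=1*2+0=2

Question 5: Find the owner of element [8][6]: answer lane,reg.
r:8=>grp=0,rB=1  c:6=>tig=3,lo=0
L=0*4+3=3  i=1*2+0=2

3,2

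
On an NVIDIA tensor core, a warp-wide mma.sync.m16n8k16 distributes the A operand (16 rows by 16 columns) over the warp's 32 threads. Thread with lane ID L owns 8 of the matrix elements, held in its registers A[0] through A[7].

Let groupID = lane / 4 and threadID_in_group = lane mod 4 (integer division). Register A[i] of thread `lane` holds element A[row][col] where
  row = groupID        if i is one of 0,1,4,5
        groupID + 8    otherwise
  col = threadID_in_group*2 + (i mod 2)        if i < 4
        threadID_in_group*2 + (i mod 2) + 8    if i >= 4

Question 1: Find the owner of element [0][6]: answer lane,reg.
3,0

r=0->g=0,rb=0  c=6->cb=0,t=3,b0=0
L=0*4+3=3  i=0*4+0*2+0=0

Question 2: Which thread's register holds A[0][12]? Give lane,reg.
r=0->g=0,rb=0  c=12->cb=1,t=2,b0=0
L=0*4+2=2  i=1*4+0*2+0=4

2,4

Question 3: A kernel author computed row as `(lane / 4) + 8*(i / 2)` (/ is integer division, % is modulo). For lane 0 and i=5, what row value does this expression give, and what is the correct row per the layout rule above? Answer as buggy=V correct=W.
`(lane / 4) + 8*(i / 2)`[0,5]=>16
L=0=>grp=0>>2=0, tig=0&3=0
[5]=>row 0+0=0  col 0·2+1+8=9
row: 16 vs 0

buggy=16 correct=0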